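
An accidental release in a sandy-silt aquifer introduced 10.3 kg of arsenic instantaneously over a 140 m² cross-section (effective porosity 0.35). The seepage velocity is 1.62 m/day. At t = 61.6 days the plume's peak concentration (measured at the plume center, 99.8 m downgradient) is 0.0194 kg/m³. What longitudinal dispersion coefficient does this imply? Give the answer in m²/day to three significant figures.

0.152 m²/day

At the plume center C_max = M/(n_e·A·√(4πDt)), so D = M²/(4πt·(n_e·A·C_max)²).
n_e·A·C_max = 0.35 × 140 × 0.0194 = 0.9506 kg/m.
D = 10.3²/(4π × 61.6 × 0.9506²) = 0.152 m²/day.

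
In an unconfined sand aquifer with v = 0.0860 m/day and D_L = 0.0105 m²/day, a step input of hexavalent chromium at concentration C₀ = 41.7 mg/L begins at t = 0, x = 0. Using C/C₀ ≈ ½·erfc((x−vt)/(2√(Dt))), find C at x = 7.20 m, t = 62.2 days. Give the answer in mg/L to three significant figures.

2.20 mg/L

For a continuous step input, C/C₀ ≈ ½·erfc((x−vt)/(2√(Dt))).
vt = 0.0860 × 62.2 = 5.3492 m and 2√(Dt) = 2√(0.0105 × 62.2) = 1.616 m.
Argument (x−vt)/(2√(Dt)) = (7.20 − 5.3492)/1.616 = 1.145; ½·erfc(1.145) = 0.05269.
C = 41.7 × 0.05269 = 2.20 mg/L.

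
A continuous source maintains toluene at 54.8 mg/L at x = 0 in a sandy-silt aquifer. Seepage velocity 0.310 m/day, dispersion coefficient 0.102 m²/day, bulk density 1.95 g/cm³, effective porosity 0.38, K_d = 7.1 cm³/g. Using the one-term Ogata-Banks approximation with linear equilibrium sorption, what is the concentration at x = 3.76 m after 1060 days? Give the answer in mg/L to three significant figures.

53.8 mg/L

Retardation factor R = 1 + ρ_b·K_d/n = 1 + 1.95 × 7.1/0.38 = 37.43.
Sorption retards both mechanisms: v_R = v/R = 0.008282 m/day, D_R = D/R = 0.002725 m²/day.
v_R·t = 0.008282 × 1060 = 8.77892 m; 2√(D_R t) = 3.399 m; argument = (3.76 − 8.77892)/3.399 = -1.477.
C = C₀ × ½·erfc(-1.477) = 54.8 × 0.9816 = 53.8 mg/L.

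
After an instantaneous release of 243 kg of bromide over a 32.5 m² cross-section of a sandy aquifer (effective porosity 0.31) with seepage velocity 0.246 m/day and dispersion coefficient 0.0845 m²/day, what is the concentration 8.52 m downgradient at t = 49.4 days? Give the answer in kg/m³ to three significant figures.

For an instantaneous plane source, C(x,t) = M/(n_e·A·√(4πDt)) · exp(−(x−vt)²/(4Dt)), with n_e·A the pore (flow) area.
Plume center vt = 0.246 × 49.4 = 12.1524 m, so the well at 8.52 m is 3.6324 m upgradient of the peak.
√(4πDt) = 7.243 m, giving peak height M/(n_e·A·√(4πDt)) = 243/(0.31 × 32.5 × 7.243) = 3.330 kg/m³.
(x−vt)²/(4Dt) = (-3.6324)²/(4 × 0.0845 × 49.4) = 0.7902; exp(−0.7902) = 0.4538.
C = 3.330 × 0.4538 = 1.51 kg/m³.

1.51 kg/m³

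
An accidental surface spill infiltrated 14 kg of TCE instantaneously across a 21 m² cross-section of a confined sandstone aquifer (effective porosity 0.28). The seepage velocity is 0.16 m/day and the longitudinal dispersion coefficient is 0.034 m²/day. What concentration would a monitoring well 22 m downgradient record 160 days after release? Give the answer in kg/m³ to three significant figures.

0.159 kg/m³

For an instantaneous plane source, C(x,t) = M/(n_e·A·√(4πDt)) · exp(−(x−vt)²/(4Dt)), with n_e·A the pore (flow) area.
Plume center vt = 0.16 × 160 = 25.6 m, so the well at 22 m is 3.6 m upgradient of the peak.
√(4πDt) = 8.268 m, giving peak height M/(n_e·A·√(4πDt)) = 14/(0.28 × 21 × 8.268) = 0.2880 kg/m³.
(x−vt)²/(4Dt) = (-3.6)²/(4 × 0.034 × 160) = 0.5956; exp(−0.5956) = 0.5512.
C = 0.2880 × 0.5512 = 0.159 kg/m³.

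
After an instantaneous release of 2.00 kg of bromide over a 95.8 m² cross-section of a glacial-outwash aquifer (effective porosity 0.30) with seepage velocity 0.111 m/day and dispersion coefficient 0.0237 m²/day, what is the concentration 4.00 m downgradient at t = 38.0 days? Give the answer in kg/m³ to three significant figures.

For an instantaneous plane source, C(x,t) = M/(n_e·A·√(4πDt)) · exp(−(x−vt)²/(4Dt)), with n_e·A the pore (flow) area.
Plume center vt = 0.111 × 38.0 = 4.218 m, so the well at 4.00 m is 0.218 m upgradient of the peak.
√(4πDt) = 3.364 m, giving peak height M/(n_e·A·√(4πDt)) = 2.00/(0.30 × 95.8 × 3.364) = 0.02069 kg/m³.
(x−vt)²/(4Dt) = (-0.218)²/(4 × 0.0237 × 38.0) = 0.01319; exp(−0.01319) = 0.9869.
C = 0.02069 × 0.9869 = 0.0204 kg/m³.

0.0204 kg/m³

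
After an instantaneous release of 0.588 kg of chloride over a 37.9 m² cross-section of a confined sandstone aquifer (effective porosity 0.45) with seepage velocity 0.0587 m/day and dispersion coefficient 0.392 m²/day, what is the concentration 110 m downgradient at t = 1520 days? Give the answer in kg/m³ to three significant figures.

For an instantaneous plane source, C(x,t) = M/(n_e·A·√(4πDt)) · exp(−(x−vt)²/(4Dt)), with n_e·A the pore (flow) area.
Plume center vt = 0.0587 × 1520 = 89.224 m, so the well at 110 m is 20.776 m downgradient of the peak.
√(4πDt) = 86.53 m, giving peak height M/(n_e·A·√(4πDt)) = 0.588/(0.45 × 37.9 × 86.53) = 0.0003984 kg/m³.
(x−vt)²/(4Dt) = (20.776)²/(4 × 0.392 × 1520) = 0.1811; exp(−0.1811) = 0.8344.
C = 0.0003984 × 0.8344 = 0.000332 kg/m³.

0.000332 kg/m³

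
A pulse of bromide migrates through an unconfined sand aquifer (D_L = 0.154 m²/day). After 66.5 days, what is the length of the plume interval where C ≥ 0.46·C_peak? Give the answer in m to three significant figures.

11.3 m

The plume is Gaussian with σ = √(2Dt) = √(2 × 0.154 × 66.5) = 4.526 m.
C/C_peak = exp(−Δx²/(2σ²)) = 0.46 ⇒ Δx = σ·√(−2 ln 0.46) = 4.526 × 1.246 = 5.639 m.
Width = 2Δx = 11.3 m.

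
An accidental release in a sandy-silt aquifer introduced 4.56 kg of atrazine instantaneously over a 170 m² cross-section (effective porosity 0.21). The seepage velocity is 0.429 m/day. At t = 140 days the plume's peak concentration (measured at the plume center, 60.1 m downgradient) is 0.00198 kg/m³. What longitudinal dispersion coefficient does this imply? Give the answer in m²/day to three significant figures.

At the plume center C_max = M/(n_e·A·√(4πDt)), so D = M²/(4πt·(n_e·A·C_max)²).
n_e·A·C_max = 0.21 × 170 × 0.00198 = 0.07069 kg/m.
D = 4.56²/(4π × 140 × 0.07069²) = 2.37 m²/day.

2.37 m²/day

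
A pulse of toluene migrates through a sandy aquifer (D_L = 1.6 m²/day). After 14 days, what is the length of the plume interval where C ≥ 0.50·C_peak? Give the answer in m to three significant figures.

The plume is Gaussian with σ = √(2Dt) = √(2 × 1.6 × 14) = 6.693 m.
C/C_peak = exp(−Δx²/(2σ²)) = 0.50 ⇒ Δx = σ·√(−2 ln 0.50) = 6.693 × 1.177 = 7.878 m.
Width = 2Δx = 15.8 m.

15.8 m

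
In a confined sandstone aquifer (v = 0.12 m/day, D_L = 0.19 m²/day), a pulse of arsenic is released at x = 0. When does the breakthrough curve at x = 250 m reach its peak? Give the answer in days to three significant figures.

For the 1D instantaneous-source solution, setting ∂C/∂t = 0 at fixed x gives v²t² + 2Dt − x² = 0, so t = (√(D² + v²x²) − D)/v².
√(D² + v²x²) = √(0.19² + 0.12² × 250²) = 30.00; v² = 0.0144.
t = (30.00 − 0.19)/0.0144 = 2070 days (vs. the pure-advection estimate x/v = 2080 d).

2070 days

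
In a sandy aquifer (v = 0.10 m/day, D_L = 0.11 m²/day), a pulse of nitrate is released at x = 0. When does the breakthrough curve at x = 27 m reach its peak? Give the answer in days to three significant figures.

For the 1D instantaneous-source solution, setting ∂C/∂t = 0 at fixed x gives v²t² + 2Dt − x² = 0, so t = (√(D² + v²x²) − D)/v².
√(D² + v²x²) = √(0.11² + 0.10² × 27²) = 2.702; v² = 0.01.
t = (2.702 − 0.11)/0.01 = 259 days (vs. the pure-advection estimate x/v = 270 d).

259 days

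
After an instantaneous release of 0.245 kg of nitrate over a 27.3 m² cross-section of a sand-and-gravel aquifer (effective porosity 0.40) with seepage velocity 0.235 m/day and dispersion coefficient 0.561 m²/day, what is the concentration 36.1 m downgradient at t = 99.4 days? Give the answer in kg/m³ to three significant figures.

For an instantaneous plane source, C(x,t) = M/(n_e·A·√(4πDt)) · exp(−(x−vt)²/(4Dt)), with n_e·A the pore (flow) area.
Plume center vt = 0.235 × 99.4 = 23.359 m, so the well at 36.1 m is 12.741 m downgradient of the peak.
√(4πDt) = 26.47 m, giving peak height M/(n_e·A·√(4πDt)) = 0.245/(0.40 × 27.3 × 26.47) = 0.0008476 kg/m³.
(x−vt)²/(4Dt) = (12.741)²/(4 × 0.561 × 99.4) = 0.7278; exp(−0.7278) = 0.4830.
C = 0.0008476 × 0.4830 = 0.000409 kg/m³.

0.000409 kg/m³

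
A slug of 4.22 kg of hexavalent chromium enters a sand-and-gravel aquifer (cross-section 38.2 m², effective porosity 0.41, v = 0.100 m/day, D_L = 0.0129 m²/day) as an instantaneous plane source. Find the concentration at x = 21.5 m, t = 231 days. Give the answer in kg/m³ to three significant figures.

For an instantaneous plane source, C(x,t) = M/(n_e·A·√(4πDt)) · exp(−(x−vt)²/(4Dt)), with n_e·A the pore (flow) area.
Plume center vt = 0.100 × 231 = 23.1 m, so the well at 21.5 m is 1.6 m upgradient of the peak.
√(4πDt) = 6.119 m, giving peak height M/(n_e·A·√(4πDt)) = 4.22/(0.41 × 38.2 × 6.119) = 0.04403 kg/m³.
(x−vt)²/(4Dt) = (-1.6)²/(4 × 0.0129 × 231) = 0.2148; exp(−0.2148) = 0.8067.
C = 0.04403 × 0.8067 = 0.0355 kg/m³.

0.0355 kg/m³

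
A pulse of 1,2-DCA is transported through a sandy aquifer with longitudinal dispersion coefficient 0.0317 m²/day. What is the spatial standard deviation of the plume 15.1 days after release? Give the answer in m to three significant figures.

Dispersive spreading gives a Gaussian with σ² = 2Dt; advection only shifts the center.
σ = √(2 × 0.0317 × 15.1) = 0.978 m.

0.978 m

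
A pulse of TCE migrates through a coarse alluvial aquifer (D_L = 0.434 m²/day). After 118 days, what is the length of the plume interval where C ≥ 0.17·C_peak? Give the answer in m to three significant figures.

The plume is Gaussian with σ = √(2Dt) = √(2 × 0.434 × 118) = 10.12 m.
C/C_peak = exp(−Δx²/(2σ²)) = 0.17 ⇒ Δx = σ·√(−2 ln 0.17) = 10.12 × 1.883 = 19.06 m.
Width = 2Δx = 38.1 m.

38.1 m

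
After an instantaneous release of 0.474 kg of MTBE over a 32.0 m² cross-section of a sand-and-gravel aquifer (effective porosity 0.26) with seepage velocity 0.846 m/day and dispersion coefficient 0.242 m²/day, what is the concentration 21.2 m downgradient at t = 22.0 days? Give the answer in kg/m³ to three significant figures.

0.00509 kg/m³

For an instantaneous plane source, C(x,t) = M/(n_e·A·√(4πDt)) · exp(−(x−vt)²/(4Dt)), with n_e·A the pore (flow) area.
Plume center vt = 0.846 × 22.0 = 18.612 m, so the well at 21.2 m is 2.588 m downgradient of the peak.
√(4πDt) = 8.179 m, giving peak height M/(n_e·A·√(4πDt)) = 0.474/(0.26 × 32.0 × 8.179) = 0.006966 kg/m³.
(x−vt)²/(4Dt) = (2.588)²/(4 × 0.242 × 22.0) = 0.3145; exp(−0.3145) = 0.7302.
C = 0.006966 × 0.7302 = 0.00509 kg/m³.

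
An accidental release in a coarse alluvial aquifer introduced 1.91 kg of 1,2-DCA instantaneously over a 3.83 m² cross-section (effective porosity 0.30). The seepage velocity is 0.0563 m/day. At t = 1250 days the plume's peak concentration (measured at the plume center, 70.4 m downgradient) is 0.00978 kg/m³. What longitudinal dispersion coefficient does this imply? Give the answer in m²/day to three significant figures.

At the plume center C_max = M/(n_e·A·√(4πDt)), so D = M²/(4πt·(n_e·A·C_max)²).
n_e·A·C_max = 0.30 × 3.83 × 0.00978 = 0.01124 kg/m.
D = 1.91²/(4π × 1250 × 0.01124²) = 1.84 m²/day.

1.84 m²/day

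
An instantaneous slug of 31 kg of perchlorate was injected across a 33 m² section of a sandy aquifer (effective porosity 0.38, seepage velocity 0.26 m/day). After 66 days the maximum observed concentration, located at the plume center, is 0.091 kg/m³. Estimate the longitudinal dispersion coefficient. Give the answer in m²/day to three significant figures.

0.890 m²/day

At the plume center C_max = M/(n_e·A·√(4πDt)), so D = M²/(4πt·(n_e·A·C_max)²).
n_e·A·C_max = 0.38 × 33 × 0.091 = 1.141 kg/m.
D = 31²/(4π × 66 × 1.141²) = 0.890 m²/day.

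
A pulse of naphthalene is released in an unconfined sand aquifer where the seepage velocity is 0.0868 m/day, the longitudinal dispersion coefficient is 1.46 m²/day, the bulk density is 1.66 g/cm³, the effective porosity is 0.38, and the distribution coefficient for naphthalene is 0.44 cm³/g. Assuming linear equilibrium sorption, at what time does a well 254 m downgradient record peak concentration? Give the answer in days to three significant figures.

8000 days

Retardation factor R = 1 + ρ_b·K_d/n = 1 + 1.66 × 0.44/0.38 = 2.922.
Sorption retards both mechanisms: v_R = v/R = 0.02971 m/day, D_R = D/R = 0.4997 m²/day.
Peak time from v_R²t² + 2D_R t − x² = 0: t = (√(D_R² + v_R²x²) − D_R)/v_R².
√(D_R² + v_R²x²) = √(0.4997² + 0.02971² × 254²) = 7.563; v_R² = 0.0008827.
t = (7.563 − 0.4997)/0.0008827 = 8000 days.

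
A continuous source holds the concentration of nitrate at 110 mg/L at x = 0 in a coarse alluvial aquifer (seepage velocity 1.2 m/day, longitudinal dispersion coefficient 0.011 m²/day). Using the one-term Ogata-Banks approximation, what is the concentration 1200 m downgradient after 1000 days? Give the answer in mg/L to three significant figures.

55.0 mg/L

For a continuous step input, C/C₀ ≈ ½·erfc((x−vt)/(2√(Dt))).
vt = 1.2 × 1000 = 1200 m and 2√(Dt) = 2√(0.011 × 1000) = 6.633 m.
Argument (x−vt)/(2√(Dt)) = (1200 − 1200)/6.633 = 0; ½·erfc(0) = 0.5000.
C = 110 × 0.5000 = 55.0 mg/L.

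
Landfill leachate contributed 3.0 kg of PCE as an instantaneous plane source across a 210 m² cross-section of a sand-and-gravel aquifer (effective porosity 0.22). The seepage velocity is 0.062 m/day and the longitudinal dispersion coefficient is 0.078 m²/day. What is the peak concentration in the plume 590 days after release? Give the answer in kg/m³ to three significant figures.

The peak of an instantaneous 1D plume sits at x = vt; there the Gaussian factor is 1 and C_max = M/(n_e·A·√(4πDt)), where n_e·A is the pore area the mass is dissolved in.
√(4πDt) = √(4π × 0.078 × 590) = 24.05 m, so C_max = 3.0/(0.22 × 210 × 24.05) = 0.00270 kg/m³.

0.00270 kg/m³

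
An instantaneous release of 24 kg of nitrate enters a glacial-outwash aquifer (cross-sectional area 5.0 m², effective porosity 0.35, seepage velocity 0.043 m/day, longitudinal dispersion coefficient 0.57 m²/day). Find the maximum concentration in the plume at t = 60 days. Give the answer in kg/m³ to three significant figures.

The peak of an instantaneous 1D plume sits at x = vt; there the Gaussian factor is 1 and C_max = M/(n_e·A·√(4πDt)), where n_e·A is the pore area the mass is dissolved in.
√(4πDt) = √(4π × 0.57 × 60) = 20.73 m, so C_max = 24/(0.35 × 5.0 × 20.73) = 0.662 kg/m³.

0.662 kg/m³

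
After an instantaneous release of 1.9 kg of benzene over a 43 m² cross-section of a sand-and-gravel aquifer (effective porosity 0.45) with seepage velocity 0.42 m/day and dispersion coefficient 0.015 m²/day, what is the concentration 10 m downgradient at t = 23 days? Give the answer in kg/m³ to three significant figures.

For an instantaneous plane source, C(x,t) = M/(n_e·A·√(4πDt)) · exp(−(x−vt)²/(4Dt)), with n_e·A the pore (flow) area.
Plume center vt = 0.42 × 23 = 9.66 m, so the well at 10 m is 0.34 m downgradient of the peak.
√(4πDt) = 2.082 m, giving peak height M/(n_e·A·√(4πDt)) = 1.9/(0.45 × 43 × 2.082) = 0.04716 kg/m³.
(x−vt)²/(4Dt) = (0.34)²/(4 × 0.015 × 23) = 0.08377; exp(−0.08377) = 0.9196.
C = 0.04716 × 0.9196 = 0.0434 kg/m³.

0.0434 kg/m³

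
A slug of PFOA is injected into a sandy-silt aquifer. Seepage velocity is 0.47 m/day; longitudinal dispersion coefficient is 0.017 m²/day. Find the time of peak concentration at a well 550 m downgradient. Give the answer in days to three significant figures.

For the 1D instantaneous-source solution, setting ∂C/∂t = 0 at fixed x gives v²t² + 2Dt − x² = 0, so t = (√(D² + v²x²) − D)/v².
√(D² + v²x²) = √(0.017² + 0.47² × 550²) = 258.5; v² = 0.2209.
t = (258.5 − 0.017)/0.2209 = 1170 days (vs. the pure-advection estimate x/v = 1170 d).

1170 days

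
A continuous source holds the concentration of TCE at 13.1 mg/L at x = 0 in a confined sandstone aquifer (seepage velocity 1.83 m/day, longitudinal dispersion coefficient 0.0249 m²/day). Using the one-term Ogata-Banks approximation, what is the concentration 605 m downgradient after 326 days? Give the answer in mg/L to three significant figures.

For a continuous step input, C/C₀ ≈ ½·erfc((x−vt)/(2√(Dt))).
vt = 1.83 × 326 = 596.58 m and 2√(Dt) = 2√(0.0249 × 326) = 5.698 m.
Argument (x−vt)/(2√(Dt)) = (605 − 596.58)/5.698 = 1.478; ½·erfc(1.478) = 0.01830.
C = 13.1 × 0.01830 = 0.240 mg/L.

0.240 mg/L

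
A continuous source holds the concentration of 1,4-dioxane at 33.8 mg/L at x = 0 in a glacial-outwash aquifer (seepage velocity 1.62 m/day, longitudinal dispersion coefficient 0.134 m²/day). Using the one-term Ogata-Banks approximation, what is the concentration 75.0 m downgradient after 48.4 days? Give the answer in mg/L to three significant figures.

For a continuous step input, C/C₀ ≈ ½·erfc((x−vt)/(2√(Dt))).
vt = 1.62 × 48.4 = 78.408 m and 2√(Dt) = 2√(0.134 × 48.4) = 5.093 m.
Argument (x−vt)/(2√(Dt)) = (75.0 − 78.408)/5.093 = -0.6692; ½·erfc(-0.6692) = 0.8280.
C = 33.8 × 0.8280 = 28.0 mg/L.

28.0 mg/L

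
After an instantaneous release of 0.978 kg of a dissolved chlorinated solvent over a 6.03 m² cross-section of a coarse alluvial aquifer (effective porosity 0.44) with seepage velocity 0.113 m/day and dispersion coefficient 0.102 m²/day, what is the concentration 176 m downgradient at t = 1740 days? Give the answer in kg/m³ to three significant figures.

0.00429 kg/m³

For an instantaneous plane source, C(x,t) = M/(n_e·A·√(4πDt)) · exp(−(x−vt)²/(4Dt)), with n_e·A the pore (flow) area.
Plume center vt = 0.113 × 1740 = 196.62 m, so the well at 176 m is 20.62 m upgradient of the peak.
√(4πDt) = 47.23 m, giving peak height M/(n_e·A·√(4πDt)) = 0.978/(0.44 × 6.03 × 47.23) = 0.007805 kg/m³.
(x−vt)²/(4Dt) = (-20.62)²/(4 × 0.102 × 1740) = 0.5989; exp(−0.5989) = 0.5494.
C = 0.007805 × 0.5494 = 0.00429 kg/m³.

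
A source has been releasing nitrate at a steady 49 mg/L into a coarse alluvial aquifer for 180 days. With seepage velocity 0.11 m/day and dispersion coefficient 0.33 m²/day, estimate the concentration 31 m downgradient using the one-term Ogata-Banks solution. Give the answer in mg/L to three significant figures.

For a continuous step input, C/C₀ ≈ ½·erfc((x−vt)/(2√(Dt))).
vt = 0.11 × 180 = 19.8 m and 2√(Dt) = 2√(0.33 × 180) = 15.41 m.
Argument (x−vt)/(2√(Dt)) = (31 − 19.8)/15.41 = 0.7268; ½·erfc(0.7268) = 0.1520.
C = 49 × 0.1520 = 7.45 mg/L.

7.45 mg/L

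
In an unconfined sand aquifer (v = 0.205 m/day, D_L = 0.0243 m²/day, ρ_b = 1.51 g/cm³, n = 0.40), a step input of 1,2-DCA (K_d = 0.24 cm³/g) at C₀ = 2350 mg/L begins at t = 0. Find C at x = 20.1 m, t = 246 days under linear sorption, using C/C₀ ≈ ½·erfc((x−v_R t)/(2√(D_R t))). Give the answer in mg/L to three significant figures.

Retardation factor R = 1 + ρ_b·K_d/n = 1 + 1.51 × 0.24/0.40 = 1.906.
Sorption retards both mechanisms: v_R = v/R = 0.1076 m/day, D_R = D/R = 0.01275 m²/day.
v_R·t = 0.1076 × 246 = 26.4696 m; 2√(D_R t) = 3.542 m; argument = (20.1 − 26.4696)/3.542 = -1.798.
C = C₀ × ½·erfc(-1.798) = 2350 × 0.9945 = 2340 mg/L.

2340 mg/L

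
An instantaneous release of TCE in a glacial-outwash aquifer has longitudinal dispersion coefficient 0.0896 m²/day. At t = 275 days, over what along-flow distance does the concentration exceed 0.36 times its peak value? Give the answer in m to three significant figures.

The plume is Gaussian with σ = √(2Dt) = √(2 × 0.0896 × 275) = 7.020 m.
C/C_peak = exp(−Δx²/(2σ²)) = 0.36 ⇒ Δx = σ·√(−2 ln 0.36) = 7.020 × 1.429 = 10.03 m.
Width = 2Δx = 20.1 m.

20.1 m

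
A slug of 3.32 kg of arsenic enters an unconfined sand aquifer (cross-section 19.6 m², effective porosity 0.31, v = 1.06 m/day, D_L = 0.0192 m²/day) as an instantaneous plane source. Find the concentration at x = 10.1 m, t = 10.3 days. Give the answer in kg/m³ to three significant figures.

0.149 kg/m³

For an instantaneous plane source, C(x,t) = M/(n_e·A·√(4πDt)) · exp(−(x−vt)²/(4Dt)), with n_e·A the pore (flow) area.
Plume center vt = 1.06 × 10.3 = 10.918 m, so the well at 10.1 m is 0.818 m upgradient of the peak.
√(4πDt) = 1.576 m, giving peak height M/(n_e·A·√(4πDt)) = 3.32/(0.31 × 19.6 × 1.576) = 0.3467 kg/m³.
(x−vt)²/(4Dt) = (-0.818)²/(4 × 0.0192 × 10.3) = 0.8459; exp(−0.8459) = 0.4292.
C = 0.3467 × 0.4292 = 0.149 kg/m³.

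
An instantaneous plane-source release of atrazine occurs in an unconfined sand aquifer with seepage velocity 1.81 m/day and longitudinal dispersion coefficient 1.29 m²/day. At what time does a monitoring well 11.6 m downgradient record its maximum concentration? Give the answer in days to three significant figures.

For the 1D instantaneous-source solution, setting ∂C/∂t = 0 at fixed x gives v²t² + 2Dt − x² = 0, so t = (√(D² + v²x²) − D)/v².
√(D² + v²x²) = √(1.29² + 1.81² × 11.6²) = 21.04; v² = 3.2761.
t = (21.04 − 1.29)/3.2761 = 6.03 days (vs. the pure-advection estimate x/v = 6.41 d).

6.03 days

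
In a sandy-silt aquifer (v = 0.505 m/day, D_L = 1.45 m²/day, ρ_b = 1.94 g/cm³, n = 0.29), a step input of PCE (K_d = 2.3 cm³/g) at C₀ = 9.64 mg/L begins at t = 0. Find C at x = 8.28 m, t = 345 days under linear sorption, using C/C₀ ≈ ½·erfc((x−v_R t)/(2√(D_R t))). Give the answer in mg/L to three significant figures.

5.96 mg/L

Retardation factor R = 1 + ρ_b·K_d/n = 1 + 1.94 × 2.3/0.29 = 16.39.
Sorption retards both mechanisms: v_R = v/R = 0.03081 m/day, D_R = D/R = 0.08847 m²/day.
v_R·t = 0.03081 × 345 = 10.62945 m; 2√(D_R t) = 11.05 m; argument = (8.28 − 10.62945)/11.05 = -0.2126.
C = C₀ × ½·erfc(-0.2126) = 9.64 × 0.6182 = 5.96 mg/L.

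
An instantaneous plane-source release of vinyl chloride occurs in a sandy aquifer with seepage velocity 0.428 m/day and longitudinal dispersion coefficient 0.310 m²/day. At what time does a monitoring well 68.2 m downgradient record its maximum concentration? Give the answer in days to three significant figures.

For the 1D instantaneous-source solution, setting ∂C/∂t = 0 at fixed x gives v²t² + 2Dt − x² = 0, so t = (√(D² + v²x²) − D)/v².
√(D² + v²x²) = √(0.310² + 0.428² × 68.2²) = 29.19; v² = 0.183184.
t = (29.19 − 0.310)/0.183184 = 158 days (vs. the pure-advection estimate x/v = 159 d).

158 days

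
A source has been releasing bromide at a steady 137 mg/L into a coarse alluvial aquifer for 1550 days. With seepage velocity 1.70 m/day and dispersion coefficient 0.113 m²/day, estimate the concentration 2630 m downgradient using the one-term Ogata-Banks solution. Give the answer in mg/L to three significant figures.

For a continuous step input, C/C₀ ≈ ½·erfc((x−vt)/(2√(Dt))).
vt = 1.70 × 1550 = 2635 m and 2√(Dt) = 2√(0.113 × 1550) = 26.47 m.
Argument (x−vt)/(2√(Dt)) = (2630 − 2635)/26.47 = -0.1889; ½·erfc(-0.1889) = 0.6053.
C = 137 × 0.6053 = 82.9 mg/L.

82.9 mg/L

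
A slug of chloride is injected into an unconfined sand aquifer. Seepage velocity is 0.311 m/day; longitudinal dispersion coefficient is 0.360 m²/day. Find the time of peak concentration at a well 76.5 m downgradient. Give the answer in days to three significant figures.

For the 1D instantaneous-source solution, setting ∂C/∂t = 0 at fixed x gives v²t² + 2Dt − x² = 0, so t = (√(D² + v²x²) − D)/v².
√(D² + v²x²) = √(0.360² + 0.311² × 76.5²) = 23.79; v² = 0.096721.
t = (23.79 − 0.360)/0.096721 = 242 days (vs. the pure-advection estimate x/v = 246 d).

242 days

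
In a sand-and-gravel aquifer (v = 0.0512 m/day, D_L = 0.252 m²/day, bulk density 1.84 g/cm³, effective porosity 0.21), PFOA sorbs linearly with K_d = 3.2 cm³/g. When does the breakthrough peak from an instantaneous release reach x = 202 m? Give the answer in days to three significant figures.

112000 days

Retardation factor R = 1 + ρ_b·K_d/n = 1 + 1.84 × 3.2/0.21 = 29.04.
Sorption retards both mechanisms: v_R = v/R = 0.001763 m/day, D_R = D/R = 0.008678 m²/day.
Peak time from v_R²t² + 2D_R t − x² = 0: t = (√(D_R² + v_R²x²) − D_R)/v_R².
√(D_R² + v_R²x²) = √(0.008678² + 0.001763² × 202²) = 0.3562; v_R² = 3.108e-06.
t = (0.3562 − 0.008678)/3.108e-06 = 112000 days.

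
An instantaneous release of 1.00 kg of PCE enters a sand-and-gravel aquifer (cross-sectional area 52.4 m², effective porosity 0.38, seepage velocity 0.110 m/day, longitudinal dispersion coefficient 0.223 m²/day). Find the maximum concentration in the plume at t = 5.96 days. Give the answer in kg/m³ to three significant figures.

0.0123 kg/m³

The peak of an instantaneous 1D plume sits at x = vt; there the Gaussian factor is 1 and C_max = M/(n_e·A·√(4πDt)), where n_e·A is the pore area the mass is dissolved in.
√(4πDt) = √(4π × 0.223 × 5.96) = 4.087 m, so C_max = 1.00/(0.38 × 52.4 × 4.087) = 0.0123 kg/m³.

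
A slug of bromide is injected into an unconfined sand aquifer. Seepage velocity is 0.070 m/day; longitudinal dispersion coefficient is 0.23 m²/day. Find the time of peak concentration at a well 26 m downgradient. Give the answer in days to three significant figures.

327 days

For the 1D instantaneous-source solution, setting ∂C/∂t = 0 at fixed x gives v²t² + 2Dt − x² = 0, so t = (√(D² + v²x²) − D)/v².
√(D² + v²x²) = √(0.23² + 0.070² × 26²) = 1.834; v² = 0.0049.
t = (1.834 − 0.23)/0.0049 = 327 days (vs. the pure-advection estimate x/v = 371 d).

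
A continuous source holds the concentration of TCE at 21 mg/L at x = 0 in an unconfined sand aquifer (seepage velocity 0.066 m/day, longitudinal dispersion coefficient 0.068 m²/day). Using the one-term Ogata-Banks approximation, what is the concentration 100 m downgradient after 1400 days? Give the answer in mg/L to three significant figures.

6.11 mg/L

For a continuous step input, C/C₀ ≈ ½·erfc((x−vt)/(2√(Dt))).
vt = 0.066 × 1400 = 92.4 m and 2√(Dt) = 2√(0.068 × 1400) = 19.51 m.
Argument (x−vt)/(2√(Dt)) = (100 − 92.4)/19.51 = 0.3895; ½·erfc(0.3895) = 0.2909.
C = 21 × 0.2909 = 6.11 mg/L.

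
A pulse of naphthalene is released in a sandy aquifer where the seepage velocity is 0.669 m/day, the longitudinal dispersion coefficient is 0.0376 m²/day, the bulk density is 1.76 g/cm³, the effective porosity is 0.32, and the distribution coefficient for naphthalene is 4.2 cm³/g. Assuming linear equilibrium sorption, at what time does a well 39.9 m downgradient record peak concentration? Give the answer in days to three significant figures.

1440 days

Retardation factor R = 1 + ρ_b·K_d/n = 1 + 1.76 × 4.2/0.32 = 24.10.
Sorption retards both mechanisms: v_R = v/R = 0.02776 m/day, D_R = D/R = 0.001560 m²/day.
Peak time from v_R²t² + 2D_R t − x² = 0: t = (√(D_R² + v_R²x²) − D_R)/v_R².
√(D_R² + v_R²x²) = √(0.001560² + 0.02776² × 39.9²) = 1.108; v_R² = 0.0007706.
t = (1.108 − 0.001560)/0.0007706 = 1440 days.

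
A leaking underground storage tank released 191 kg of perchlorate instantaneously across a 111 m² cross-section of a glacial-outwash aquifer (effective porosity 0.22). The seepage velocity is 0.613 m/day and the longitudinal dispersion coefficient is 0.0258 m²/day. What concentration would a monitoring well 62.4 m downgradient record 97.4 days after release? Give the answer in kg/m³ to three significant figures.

0.676 kg/m³

For an instantaneous plane source, C(x,t) = M/(n_e·A·√(4πDt)) · exp(−(x−vt)²/(4Dt)), with n_e·A the pore (flow) area.
Plume center vt = 0.613 × 97.4 = 59.7062 m, so the well at 62.4 m is 2.6938 m downgradient of the peak.
√(4πDt) = 5.619 m, giving peak height M/(n_e·A·√(4πDt)) = 191/(0.22 × 111 × 5.619) = 1.392 kg/m³.
(x−vt)²/(4Dt) = (2.6938)²/(4 × 0.0258 × 97.4) = 0.7219; exp(−0.7219) = 0.4858.
C = 1.392 × 0.4858 = 0.676 kg/m³.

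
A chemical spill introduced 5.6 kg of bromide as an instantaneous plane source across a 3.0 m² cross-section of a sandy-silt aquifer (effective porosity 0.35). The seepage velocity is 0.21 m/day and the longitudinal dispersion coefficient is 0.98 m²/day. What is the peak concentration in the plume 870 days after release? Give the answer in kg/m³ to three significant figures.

0.0515 kg/m³

The peak of an instantaneous 1D plume sits at x = vt; there the Gaussian factor is 1 and C_max = M/(n_e·A·√(4πDt)), where n_e·A is the pore area the mass is dissolved in.
√(4πDt) = √(4π × 0.98 × 870) = 103.5 m, so C_max = 5.6/(0.35 × 3.0 × 103.5) = 0.0515 kg/m³.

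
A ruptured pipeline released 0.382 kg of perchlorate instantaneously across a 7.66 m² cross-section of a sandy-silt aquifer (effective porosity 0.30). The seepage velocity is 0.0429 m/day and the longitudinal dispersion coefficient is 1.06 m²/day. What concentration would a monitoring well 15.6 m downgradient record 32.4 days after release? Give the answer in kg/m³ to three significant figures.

For an instantaneous plane source, C(x,t) = M/(n_e·A·√(4πDt)) · exp(−(x−vt)²/(4Dt)), with n_e·A the pore (flow) area.
Plume center vt = 0.0429 × 32.4 = 1.38996 m, so the well at 15.6 m is 14.21004 m downgradient of the peak.
√(4πDt) = 20.77 m, giving peak height M/(n_e·A·√(4πDt)) = 0.382/(0.30 × 7.66 × 20.77) = 0.008003 kg/m³.
(x−vt)²/(4Dt) = (14.21004)²/(4 × 1.06 × 32.4) = 1.470; exp(−1.470) = 0.2299.
C = 0.008003 × 0.2299 = 0.00184 kg/m³.

0.00184 kg/m³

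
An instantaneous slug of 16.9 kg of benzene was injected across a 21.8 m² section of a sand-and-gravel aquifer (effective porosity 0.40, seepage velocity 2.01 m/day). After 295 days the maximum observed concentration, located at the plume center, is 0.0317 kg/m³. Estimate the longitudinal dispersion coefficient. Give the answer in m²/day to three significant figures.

At the plume center C_max = M/(n_e·A·√(4πDt)), so D = M²/(4πt·(n_e·A·C_max)²).
n_e·A·C_max = 0.40 × 21.8 × 0.0317 = 0.2764 kg/m.
D = 16.9²/(4π × 295 × 0.2764²) = 1.01 m²/day.

1.01 m²/day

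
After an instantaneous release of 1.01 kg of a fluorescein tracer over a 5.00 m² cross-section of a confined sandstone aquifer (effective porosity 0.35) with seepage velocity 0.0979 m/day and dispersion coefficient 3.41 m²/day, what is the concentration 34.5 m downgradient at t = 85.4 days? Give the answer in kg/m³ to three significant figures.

For an instantaneous plane source, C(x,t) = M/(n_e·A·√(4πDt)) · exp(−(x−vt)²/(4Dt)), with n_e·A the pore (flow) area.
Plume center vt = 0.0979 × 85.4 = 8.36066 m, so the well at 34.5 m is 26.13934 m downgradient of the peak.
√(4πDt) = 60.49 m, giving peak height M/(n_e·A·√(4πDt)) = 1.01/(0.35 × 5.00 × 60.49) = 0.009541 kg/m³.
(x−vt)²/(4Dt) = (26.13934)²/(4 × 3.41 × 85.4) = 0.5866; exp(−0.5866) = 0.5562.
C = 0.009541 × 0.5562 = 0.00531 kg/m³.

0.00531 kg/m³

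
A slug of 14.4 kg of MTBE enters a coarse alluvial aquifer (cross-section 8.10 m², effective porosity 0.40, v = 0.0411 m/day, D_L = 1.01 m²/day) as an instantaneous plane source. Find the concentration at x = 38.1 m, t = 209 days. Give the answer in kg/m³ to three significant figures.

0.0308 kg/m³

For an instantaneous plane source, C(x,t) = M/(n_e·A·√(4πDt)) · exp(−(x−vt)²/(4Dt)), with n_e·A the pore (flow) area.
Plume center vt = 0.0411 × 209 = 8.5899 m, so the well at 38.1 m is 29.5101 m downgradient of the peak.
√(4πDt) = 51.50 m, giving peak height M/(n_e·A·√(4πDt)) = 14.4/(0.40 × 8.10 × 51.50) = 0.08630 kg/m³.
(x−vt)²/(4Dt) = (29.5101)²/(4 × 1.01 × 209) = 1.031; exp(−1.031) = 0.3567.
C = 0.08630 × 0.3567 = 0.0308 kg/m³.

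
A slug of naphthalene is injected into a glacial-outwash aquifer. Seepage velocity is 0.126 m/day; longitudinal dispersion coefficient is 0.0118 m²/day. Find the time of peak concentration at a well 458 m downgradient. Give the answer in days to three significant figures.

3630 days

For the 1D instantaneous-source solution, setting ∂C/∂t = 0 at fixed x gives v²t² + 2Dt − x² = 0, so t = (√(D² + v²x²) − D)/v².
√(D² + v²x²) = √(0.0118² + 0.126² × 458²) = 57.71; v² = 0.015876.
t = (57.71 − 0.0118)/0.015876 = 3630 days (vs. the pure-advection estimate x/v = 3630 d).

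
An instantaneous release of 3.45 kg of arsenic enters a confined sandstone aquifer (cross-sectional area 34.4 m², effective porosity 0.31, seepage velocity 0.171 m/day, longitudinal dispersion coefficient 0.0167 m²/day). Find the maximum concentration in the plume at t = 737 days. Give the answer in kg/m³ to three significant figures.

0.0260 kg/m³

The peak of an instantaneous 1D plume sits at x = vt; there the Gaussian factor is 1 and C_max = M/(n_e·A·√(4πDt)), where n_e·A is the pore area the mass is dissolved in.
√(4πDt) = √(4π × 0.0167 × 737) = 12.44 m, so C_max = 3.45/(0.31 × 34.4 × 12.44) = 0.0260 kg/m³.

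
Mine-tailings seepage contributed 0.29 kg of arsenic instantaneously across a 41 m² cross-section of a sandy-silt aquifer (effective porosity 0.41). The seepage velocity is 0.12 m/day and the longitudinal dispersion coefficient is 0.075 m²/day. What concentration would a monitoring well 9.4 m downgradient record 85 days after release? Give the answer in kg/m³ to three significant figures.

0.00188 kg/m³

For an instantaneous plane source, C(x,t) = M/(n_e·A·√(4πDt)) · exp(−(x−vt)²/(4Dt)), with n_e·A the pore (flow) area.
Plume center vt = 0.12 × 85 = 10.2 m, so the well at 9.4 m is 0.8 m upgradient of the peak.
√(4πDt) = 8.950 m, giving peak height M/(n_e·A·√(4πDt)) = 0.29/(0.41 × 41 × 8.950) = 0.001928 kg/m³.
(x−vt)²/(4Dt) = (-0.8)²/(4 × 0.075 × 85) = 0.02510; exp(−0.02510) = 0.9752.
C = 0.001928 × 0.9752 = 0.00188 kg/m³.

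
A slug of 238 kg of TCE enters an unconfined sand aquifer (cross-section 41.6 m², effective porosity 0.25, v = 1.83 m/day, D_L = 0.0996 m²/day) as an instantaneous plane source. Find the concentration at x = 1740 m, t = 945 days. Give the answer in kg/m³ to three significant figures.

For an instantaneous plane source, C(x,t) = M/(n_e·A·√(4πDt)) · exp(−(x−vt)²/(4Dt)), with n_e·A the pore (flow) area.
Plume center vt = 1.83 × 945 = 1729.35 m, so the well at 1740 m is 10.65 m downgradient of the peak.
√(4πDt) = 34.39 m, giving peak height M/(n_e·A·√(4πDt)) = 238/(0.25 × 41.6 × 34.39) = 0.6654 kg/m³.
(x−vt)²/(4Dt) = (10.65)²/(4 × 0.0996 × 945) = 0.3013; exp(−0.3013) = 0.7399.
C = 0.6654 × 0.7399 = 0.492 kg/m³.

0.492 kg/m³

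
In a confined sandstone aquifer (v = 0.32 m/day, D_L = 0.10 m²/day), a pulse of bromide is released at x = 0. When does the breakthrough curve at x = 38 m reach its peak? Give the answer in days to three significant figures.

118 days

For the 1D instantaneous-source solution, setting ∂C/∂t = 0 at fixed x gives v²t² + 2Dt − x² = 0, so t = (√(D² + v²x²) − D)/v².
√(D² + v²x²) = √(0.10² + 0.32² × 38²) = 12.16; v² = 0.1024.
t = (12.16 − 0.10)/0.1024 = 118 days (vs. the pure-advection estimate x/v = 119 d).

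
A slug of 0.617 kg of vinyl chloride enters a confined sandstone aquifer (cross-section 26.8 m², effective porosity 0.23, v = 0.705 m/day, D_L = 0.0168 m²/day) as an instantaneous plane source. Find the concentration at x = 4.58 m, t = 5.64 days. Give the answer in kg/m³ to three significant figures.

0.0351 kg/m³

For an instantaneous plane source, C(x,t) = M/(n_e·A·√(4πDt)) · exp(−(x−vt)²/(4Dt)), with n_e·A the pore (flow) area.
Plume center vt = 0.705 × 5.64 = 3.9762 m, so the well at 4.58 m is 0.6038 m downgradient of the peak.
√(4πDt) = 1.091 m, giving peak height M/(n_e·A·√(4πDt)) = 0.617/(0.23 × 26.8 × 1.091) = 0.09175 kg/m³.
(x−vt)²/(4Dt) = (0.6038)²/(4 × 0.0168 × 5.64) = 0.9619; exp(−0.9619) = 0.3822.
C = 0.09175 × 0.3822 = 0.0351 kg/m³.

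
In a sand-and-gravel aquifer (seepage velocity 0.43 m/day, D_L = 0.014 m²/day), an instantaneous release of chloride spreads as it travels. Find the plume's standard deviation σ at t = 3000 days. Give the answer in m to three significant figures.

9.17 m

Dispersive spreading gives a Gaussian with σ² = 2Dt; advection only shifts the center.
σ = √(2 × 0.014 × 3000) = 9.17 m.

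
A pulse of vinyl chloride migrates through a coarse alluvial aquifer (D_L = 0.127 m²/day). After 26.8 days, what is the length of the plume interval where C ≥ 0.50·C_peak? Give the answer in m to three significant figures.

6.14 m

The plume is Gaussian with σ = √(2Dt) = √(2 × 0.127 × 26.8) = 2.609 m.
C/C_peak = exp(−Δx²/(2σ²)) = 0.50 ⇒ Δx = σ·√(−2 ln 0.50) = 2.609 × 1.177 = 3.071 m.
Width = 2Δx = 6.14 m.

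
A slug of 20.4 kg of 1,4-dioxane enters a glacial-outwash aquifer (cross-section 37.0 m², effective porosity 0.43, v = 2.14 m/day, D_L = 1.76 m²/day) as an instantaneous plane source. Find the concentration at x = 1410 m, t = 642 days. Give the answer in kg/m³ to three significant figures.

0.00806 kg/m³

For an instantaneous plane source, C(x,t) = M/(n_e·A·√(4πDt)) · exp(−(x−vt)²/(4Dt)), with n_e·A the pore (flow) area.
Plume center vt = 2.14 × 642 = 1373.88 m, so the well at 1410 m is 36.12 m downgradient of the peak.
√(4πDt) = 119.2 m, giving peak height M/(n_e·A·√(4πDt)) = 20.4/(0.43 × 37.0 × 119.2) = 0.01076 kg/m³.
(x−vt)²/(4Dt) = (36.12)²/(4 × 1.76 × 642) = 0.2887; exp(−0.2887) = 0.7492.
C = 0.01076 × 0.7492 = 0.00806 kg/m³.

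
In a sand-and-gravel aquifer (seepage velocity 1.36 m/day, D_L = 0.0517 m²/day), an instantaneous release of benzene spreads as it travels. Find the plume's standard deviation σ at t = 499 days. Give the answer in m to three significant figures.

7.18 m

Dispersive spreading gives a Gaussian with σ² = 2Dt; advection only shifts the center.
σ = √(2 × 0.0517 × 499) = 7.18 m.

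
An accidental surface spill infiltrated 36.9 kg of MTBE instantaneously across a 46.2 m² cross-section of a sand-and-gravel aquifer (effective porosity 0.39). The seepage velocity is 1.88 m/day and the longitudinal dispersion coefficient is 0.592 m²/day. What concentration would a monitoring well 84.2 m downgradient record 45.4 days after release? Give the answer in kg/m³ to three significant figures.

0.110 kg/m³

For an instantaneous plane source, C(x,t) = M/(n_e·A·√(4πDt)) · exp(−(x−vt)²/(4Dt)), with n_e·A the pore (flow) area.
Plume center vt = 1.88 × 45.4 = 85.352 m, so the well at 84.2 m is 1.152 m upgradient of the peak.
√(4πDt) = 18.38 m, giving peak height M/(n_e·A·√(4πDt)) = 36.9/(0.39 × 46.2 × 18.38) = 0.1114 kg/m³.
(x−vt)²/(4Dt) = (-1.152)²/(4 × 0.592 × 45.4) = 0.01234; exp(−0.01234) = 0.9877.
C = 0.1114 × 0.9877 = 0.110 kg/m³.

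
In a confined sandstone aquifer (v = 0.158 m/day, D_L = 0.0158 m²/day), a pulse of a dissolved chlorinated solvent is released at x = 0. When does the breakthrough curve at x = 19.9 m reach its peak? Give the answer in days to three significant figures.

For the 1D instantaneous-source solution, setting ∂C/∂t = 0 at fixed x gives v²t² + 2Dt − x² = 0, so t = (√(D² + v²x²) − D)/v².
√(D² + v²x²) = √(0.0158² + 0.158² × 19.9²) = 3.144; v² = 0.024964.
t = (3.144 − 0.0158)/0.024964 = 125 days (vs. the pure-advection estimate x/v = 126 d).

125 days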